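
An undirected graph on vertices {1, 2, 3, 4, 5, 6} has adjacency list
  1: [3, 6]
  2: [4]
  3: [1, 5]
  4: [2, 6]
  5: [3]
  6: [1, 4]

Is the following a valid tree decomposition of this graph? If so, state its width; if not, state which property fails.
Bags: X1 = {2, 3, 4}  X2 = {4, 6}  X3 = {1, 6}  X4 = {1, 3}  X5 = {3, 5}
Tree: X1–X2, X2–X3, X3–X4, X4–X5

No — bags containing vertex 3 are not connected in the tree.

A tree decomposition must satisfy three properties: every vertex lies in some bag; for every edge, both endpoints lie together in some bag; and for every vertex, the bags containing it form a connected subtree. Here bags containing vertex 3 are not connected in the tree, so the decomposition is invalid.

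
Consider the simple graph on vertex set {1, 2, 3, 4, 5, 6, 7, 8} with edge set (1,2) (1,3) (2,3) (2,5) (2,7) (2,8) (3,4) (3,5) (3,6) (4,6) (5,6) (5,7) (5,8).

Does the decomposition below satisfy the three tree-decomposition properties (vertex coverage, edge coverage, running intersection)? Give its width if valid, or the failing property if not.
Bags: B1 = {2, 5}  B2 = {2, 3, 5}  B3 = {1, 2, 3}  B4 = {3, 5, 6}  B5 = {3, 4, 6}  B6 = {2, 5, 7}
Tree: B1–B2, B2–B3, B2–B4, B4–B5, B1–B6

A tree decomposition must satisfy three properties: every vertex lies in some bag; for every edge, both endpoints lie together in some bag; and for every vertex, the bags containing it form a connected subtree. Here vertex 8 appears in no bag, so the decomposition is invalid.

No — vertex 8 appears in no bag.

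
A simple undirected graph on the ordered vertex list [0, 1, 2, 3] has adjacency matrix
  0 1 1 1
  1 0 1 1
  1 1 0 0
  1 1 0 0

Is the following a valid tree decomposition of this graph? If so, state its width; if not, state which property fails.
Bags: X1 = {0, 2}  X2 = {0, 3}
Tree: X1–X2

No — vertex 1 appears in no bag.

A tree decomposition must satisfy three properties: every vertex lies in some bag; for every edge, both endpoints lie together in some bag; and for every vertex, the bags containing it form a connected subtree. Here vertex 1 appears in no bag, so the decomposition is invalid.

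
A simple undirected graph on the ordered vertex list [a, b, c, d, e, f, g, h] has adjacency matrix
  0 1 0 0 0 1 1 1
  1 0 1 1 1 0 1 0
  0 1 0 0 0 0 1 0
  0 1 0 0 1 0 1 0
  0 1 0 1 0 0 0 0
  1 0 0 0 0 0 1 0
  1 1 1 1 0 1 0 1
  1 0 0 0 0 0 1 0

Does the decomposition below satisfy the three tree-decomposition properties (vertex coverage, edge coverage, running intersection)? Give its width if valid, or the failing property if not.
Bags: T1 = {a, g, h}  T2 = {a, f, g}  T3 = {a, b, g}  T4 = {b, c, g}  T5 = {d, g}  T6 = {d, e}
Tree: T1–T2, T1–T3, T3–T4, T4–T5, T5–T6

No — edge (b,d) lies in no bag.

A tree decomposition must satisfy three properties: every vertex lies in some bag; for every edge, both endpoints lie together in some bag; and for every vertex, the bags containing it form a connected subtree. Here edge (b,d) lies in no bag, so the decomposition is invalid.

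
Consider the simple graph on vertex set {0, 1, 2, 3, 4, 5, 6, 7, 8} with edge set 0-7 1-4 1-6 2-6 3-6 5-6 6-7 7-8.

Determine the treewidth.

1

A width-1 tree decomposition is:
Bags: B1 = {5, 6}  B2 = {3, 6}  B3 = {2, 6}  B4 = {6, 7}  B5 = {1, 6}  B6 = {7, 8}  B7 = {0, 7}  B8 = {1, 4}
Tree: B1–B2, B2–B3, B3–B4, B1–B5, B4–B6, B6–B7, B5–B8
Every bag has size at most 2, so the width is 2 − 1 = 1 and tw(G) ≤ 1. G has an edge, so its treewidth is at least 1. Combining the bounds, tw(G) = 1.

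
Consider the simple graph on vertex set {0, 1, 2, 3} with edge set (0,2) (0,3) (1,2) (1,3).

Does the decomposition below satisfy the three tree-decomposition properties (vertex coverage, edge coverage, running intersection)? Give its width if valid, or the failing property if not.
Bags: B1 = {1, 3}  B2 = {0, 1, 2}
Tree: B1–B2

A tree decomposition must satisfy three properties: every vertex lies in some bag; for every edge, both endpoints lie together in some bag; and for every vertex, the bags containing it form a connected subtree. Here edge (0,3) lies in no bag, so the decomposition is invalid.

No — edge (0,3) lies in no bag.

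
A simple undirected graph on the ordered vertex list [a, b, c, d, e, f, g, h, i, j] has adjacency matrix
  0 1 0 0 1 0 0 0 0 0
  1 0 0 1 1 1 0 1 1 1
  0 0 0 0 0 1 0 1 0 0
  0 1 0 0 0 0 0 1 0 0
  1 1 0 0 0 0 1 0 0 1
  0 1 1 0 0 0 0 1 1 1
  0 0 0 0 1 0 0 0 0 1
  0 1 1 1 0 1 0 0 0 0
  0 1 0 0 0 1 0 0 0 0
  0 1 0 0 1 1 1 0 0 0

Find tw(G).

2

A width-2 tree decomposition is:
Bags: B1 = {b, e, j}  B2 = {b, f, j}  B3 = {b, f, h}  B4 = {e, g, j}  B5 = {b, f, i}  B6 = {a, b, e}  B7 = {c, f, h}  B8 = {b, d, h}
Tree: B1–B2, B2–B3, B1–B4, B3–B5, B1–B6, B3–B7, B3–B8
The largest bag has 3 vertices, giving width 2; this decomposition certifies tw(G) ≤ 2. Conversely, {e, g, j} is a clique of size 3, and the vertices of any clique must share a bag in every tree decomposition; so some bag has ≥ 3 vertices and tw(G) ≥ 2. Hence tw(G) = 2 exactly.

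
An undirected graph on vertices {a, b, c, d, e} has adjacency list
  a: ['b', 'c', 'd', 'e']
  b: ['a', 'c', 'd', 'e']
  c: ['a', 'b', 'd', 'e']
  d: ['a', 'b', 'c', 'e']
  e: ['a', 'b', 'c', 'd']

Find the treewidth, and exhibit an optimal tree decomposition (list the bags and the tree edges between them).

A single bag containing all 5 vertices is trivially a valid decomposition of width 4. On the other hand G contains the 5-clique {a, b, c, d, e}. A clique must lie in a single bag of any decomposition, so no decomposition can have width below 4. The upper and lower bounds meet at 4, so that is the treewidth.

Treewidth 4.
One optimal decomposition is:
Bags: B1 = {a, b, c, d, e}
Tree: (single bag)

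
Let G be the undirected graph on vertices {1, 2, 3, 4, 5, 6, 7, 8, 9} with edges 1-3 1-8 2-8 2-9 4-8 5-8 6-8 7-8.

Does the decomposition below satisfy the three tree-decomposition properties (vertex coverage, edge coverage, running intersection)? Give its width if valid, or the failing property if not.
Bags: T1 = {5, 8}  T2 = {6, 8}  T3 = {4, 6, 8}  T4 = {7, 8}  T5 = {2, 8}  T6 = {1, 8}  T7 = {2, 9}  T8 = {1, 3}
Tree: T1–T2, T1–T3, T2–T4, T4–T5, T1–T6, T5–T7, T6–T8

No — bags containing vertex 6 are not connected in the tree.

A tree decomposition must satisfy three properties: every vertex lies in some bag; for every edge, both endpoints lie together in some bag; and for every vertex, the bags containing it form a connected subtree. Here bags containing vertex 6 are not connected in the tree, so the decomposition is invalid.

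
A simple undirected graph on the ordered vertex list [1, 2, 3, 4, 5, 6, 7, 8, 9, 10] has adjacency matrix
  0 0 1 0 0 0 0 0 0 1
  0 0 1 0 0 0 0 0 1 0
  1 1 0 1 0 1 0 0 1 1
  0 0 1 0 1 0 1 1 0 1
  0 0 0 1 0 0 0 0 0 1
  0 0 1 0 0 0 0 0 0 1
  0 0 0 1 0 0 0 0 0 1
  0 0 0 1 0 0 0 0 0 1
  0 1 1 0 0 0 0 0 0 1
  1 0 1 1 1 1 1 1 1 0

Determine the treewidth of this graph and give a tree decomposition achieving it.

Treewidth 2.
One optimal decomposition is:
Bags: B1 = {3, 4, 10}  B2 = {4, 8, 10}  B3 = {3, 9, 10}  B4 = {4, 5, 10}  B5 = {1, 3, 10}  B6 = {3, 6, 10}  B7 = {4, 7, 10}  B8 = {2, 3, 9}
Tree: B1–B2, B1–B3, B1–B4, B3–B5, B3–B6, B4–B7, B3–B8

The largest bag has 3 vertices, giving width 2; this decomposition certifies tw(G) ≤ 2. On the other hand G contains the 3-clique {2, 3, 9}. A clique must lie in a single bag of any decomposition, so no decomposition can have width below 2. Hence tw(G) = 2 exactly.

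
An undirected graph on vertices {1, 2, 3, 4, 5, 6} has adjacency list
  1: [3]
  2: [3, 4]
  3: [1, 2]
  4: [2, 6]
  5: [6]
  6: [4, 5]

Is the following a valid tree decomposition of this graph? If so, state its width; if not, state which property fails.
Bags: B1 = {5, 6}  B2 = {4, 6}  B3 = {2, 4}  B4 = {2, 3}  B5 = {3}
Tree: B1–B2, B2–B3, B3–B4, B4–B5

No — vertex 1 appears in no bag.

A tree decomposition must satisfy three properties: every vertex lies in some bag; for every edge, both endpoints lie together in some bag; and for every vertex, the bags containing it form a connected subtree. Here vertex 1 appears in no bag, so the decomposition is invalid.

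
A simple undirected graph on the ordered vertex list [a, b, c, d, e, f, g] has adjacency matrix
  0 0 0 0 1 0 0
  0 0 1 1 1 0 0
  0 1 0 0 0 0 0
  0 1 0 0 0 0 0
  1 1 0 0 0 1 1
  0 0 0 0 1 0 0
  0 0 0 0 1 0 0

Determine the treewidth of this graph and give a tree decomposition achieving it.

Treewidth 1.
Bags: B1 = {b, c}  B2 = {b, e}  B3 = {b, d}  B4 = {e, g}  B5 = {e, f}  B6 = {a, e}
Tree: B1–B2, B2–B3, B2–B4, B4–B5, B2–B6

Each bag holds 2 vertices, so the decomposition has width 1, which upper-bounds the treewidth. G has an edge, so its treewidth is at least 1. The upper and lower bounds meet at 1, so that is the treewidth.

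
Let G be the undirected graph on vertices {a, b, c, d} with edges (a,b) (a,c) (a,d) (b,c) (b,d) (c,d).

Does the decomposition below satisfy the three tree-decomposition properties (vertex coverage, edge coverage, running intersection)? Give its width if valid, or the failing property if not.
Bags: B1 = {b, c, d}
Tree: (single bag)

A tree decomposition must satisfy three properties: every vertex lies in some bag; for every edge, both endpoints lie together in some bag; and for every vertex, the bags containing it form a connected subtree. Here vertex a appears in no bag, so the decomposition is invalid.

No — vertex a appears in no bag.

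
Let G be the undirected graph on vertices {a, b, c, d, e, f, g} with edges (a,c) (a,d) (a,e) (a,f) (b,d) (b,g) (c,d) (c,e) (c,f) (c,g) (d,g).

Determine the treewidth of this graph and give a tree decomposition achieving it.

Every bag has size at most 3, so the width is 3 − 1 = 2 and tw(G) ≤ 2. For the lower bound, the 3 vertices {c, d, g} are pairwise adjacent, and any tree decomposition puts a clique entirely inside one bag — forcing width ≥ 2. Therefore the treewidth is 2.

Treewidth 2.
One optimal decomposition is:
Bags: B1 = {c, d, g}  B2 = {b, d, g}  B3 = {a, c, d}  B4 = {a, c, f}  B5 = {a, c, e}
Tree: B1–B2, B1–B3, B3–B4, B4–B5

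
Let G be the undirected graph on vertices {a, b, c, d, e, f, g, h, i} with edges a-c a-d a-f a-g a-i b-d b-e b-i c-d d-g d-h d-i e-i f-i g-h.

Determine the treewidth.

2

A width-2 tree decomposition is:
Bags: B1 = {a, d, i}  B2 = {b, d, i}  B3 = {b, e, i}  B4 = {a, c, d}  B5 = {a, d, g}  B6 = {a, f, i}  B7 = {d, g, h}
Tree: B1–B2, B2–B3, B1–B4, B1–B5, B1–B6, B5–B7
Every bag has size at most 3, so the width is 3 − 1 = 2 and tw(G) ≤ 2. On the other hand G contains the 3-clique {d, g, h}. A clique must lie in a single bag of any decomposition, so no decomposition can have width below 2. Combining the bounds, tw(G) = 2.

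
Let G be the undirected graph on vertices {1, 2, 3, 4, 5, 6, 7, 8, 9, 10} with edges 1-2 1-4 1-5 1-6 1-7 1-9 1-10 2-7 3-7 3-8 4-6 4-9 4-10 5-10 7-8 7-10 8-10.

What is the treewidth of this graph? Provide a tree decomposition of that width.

Treewidth 2.
One optimal decomposition is:
Bags: B1 = {1, 7, 10}  B2 = {1, 4, 10}  B3 = {1, 4, 6}  B4 = {7, 8, 10}  B5 = {3, 7, 8}  B6 = {1, 2, 7}  B7 = {1, 5, 10}  B8 = {1, 4, 9}
Tree: B1–B2, B2–B3, B1–B4, B4–B5, B1–B6, B2–B7, B3–B8

Every bag has size at most 3, so the width is 3 − 1 = 2 and tw(G) ≤ 2. For the lower bound, the 3 vertices {7, 8, 10} are pairwise adjacent, and any tree decomposition puts a clique entirely inside one bag — forcing width ≥ 2. Combining the bounds, tw(G) = 2.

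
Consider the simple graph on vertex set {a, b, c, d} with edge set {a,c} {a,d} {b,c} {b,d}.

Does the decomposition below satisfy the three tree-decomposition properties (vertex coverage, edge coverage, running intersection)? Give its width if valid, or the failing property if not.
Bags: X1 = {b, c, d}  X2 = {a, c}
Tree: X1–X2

A tree decomposition must satisfy three properties: every vertex lies in some bag; for every edge, both endpoints lie together in some bag; and for every vertex, the bags containing it form a connected subtree. Here edge (d,a) lies in no bag, so the decomposition is invalid.

No — edge (d,a) lies in no bag.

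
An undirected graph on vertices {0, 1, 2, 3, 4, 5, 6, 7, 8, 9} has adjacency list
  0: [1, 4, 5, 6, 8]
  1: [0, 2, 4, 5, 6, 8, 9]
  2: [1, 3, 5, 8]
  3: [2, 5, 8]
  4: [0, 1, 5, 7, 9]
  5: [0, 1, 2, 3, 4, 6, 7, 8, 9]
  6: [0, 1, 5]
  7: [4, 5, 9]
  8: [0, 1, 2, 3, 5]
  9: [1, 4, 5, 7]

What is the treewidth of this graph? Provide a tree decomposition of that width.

Treewidth 3.
Bags: B1 = {0, 1, 5, 6}  B2 = {0, 1, 5, 8}  B3 = {0, 1, 4, 5}  B4 = {1, 4, 5, 9}  B5 = {4, 5, 7, 9}  B6 = {1, 2, 5, 8}  B7 = {2, 3, 5, 8}
Tree: B1–B2, B1–B3, B3–B4, B4–B5, B2–B6, B6–B7

Each bag holds 4 vertices, so the decomposition has width 3, which upper-bounds the treewidth. Conversely, {0, 1, 5, 8} is a clique of size 4, and the vertices of any clique must share a bag in every tree decomposition; so some bag has ≥ 4 vertices and tw(G) ≥ 3. Hence tw(G) = 3 exactly.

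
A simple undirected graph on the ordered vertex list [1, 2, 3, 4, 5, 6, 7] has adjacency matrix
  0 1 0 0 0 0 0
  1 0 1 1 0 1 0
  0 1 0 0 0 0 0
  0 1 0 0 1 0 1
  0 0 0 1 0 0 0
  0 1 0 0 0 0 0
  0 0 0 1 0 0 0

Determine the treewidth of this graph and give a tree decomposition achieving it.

Treewidth 1.
Bags: B1 = {2, 4}  B2 = {4, 7}  B3 = {4, 5}  B4 = {1, 2}  B5 = {2, 6}  B6 = {2, 3}
Tree: B1–B2, B2–B3, B1–B4, B4–B5, B5–B6

Every bag has size at most 2, so the width is 2 − 1 = 1 and tw(G) ≤ 1. Any graph with an edge has treewidth ≥ 1, and G has the edge 4–2. Hence tw(G) = 1 exactly.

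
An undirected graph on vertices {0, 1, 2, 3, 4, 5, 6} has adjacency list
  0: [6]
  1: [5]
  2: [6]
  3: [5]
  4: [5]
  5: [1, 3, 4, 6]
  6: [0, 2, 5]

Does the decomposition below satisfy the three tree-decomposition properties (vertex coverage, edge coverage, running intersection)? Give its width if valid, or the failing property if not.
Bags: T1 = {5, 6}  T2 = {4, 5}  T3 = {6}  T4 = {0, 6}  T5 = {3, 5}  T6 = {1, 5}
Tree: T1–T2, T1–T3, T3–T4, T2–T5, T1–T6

No — vertex 2 appears in no bag.

A tree decomposition must satisfy three properties: every vertex lies in some bag; for every edge, both endpoints lie together in some bag; and for every vertex, the bags containing it form a connected subtree. Here vertex 2 appears in no bag, so the decomposition is invalid.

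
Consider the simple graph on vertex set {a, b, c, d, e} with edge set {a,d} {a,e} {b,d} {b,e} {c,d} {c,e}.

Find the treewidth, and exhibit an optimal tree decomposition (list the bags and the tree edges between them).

Treewidth 2.
One such decomposition:
Bags: B1 = {c, d, e}  B2 = {a, d, e}  B3 = {b, d, e}
Tree: B1–B2, B2–B3

Each bag holds 3 vertices, so the decomposition has width 2, which upper-bounds the treewidth. Since c–e–a–d–c is a cycle in G, G is not acyclic. Forests are exactly the graphs of treewidth ≤ 1, so tw(G) ≥ 2. The upper and lower bounds meet at 2, so that is the treewidth.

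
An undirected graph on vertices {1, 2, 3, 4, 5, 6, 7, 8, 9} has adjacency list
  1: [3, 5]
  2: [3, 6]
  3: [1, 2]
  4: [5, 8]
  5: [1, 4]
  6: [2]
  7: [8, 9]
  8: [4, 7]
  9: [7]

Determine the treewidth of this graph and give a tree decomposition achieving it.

Treewidth 1.
Bags: B1 = {7, 9}  B2 = {7, 8}  B3 = {4, 8}  B4 = {4, 5}  B5 = {1, 5}  B6 = {1, 3}  B7 = {2, 3}  B8 = {2, 6}
Tree: B1–B2, B2–B3, B3–B4, B4–B5, B5–B6, B6–B7, B7–B8

Each bag holds 2 vertices, so the decomposition has width 1, which upper-bounds the treewidth. Since G has at least one edge (e.g. 9–7), it is not an edgeless graph, so tw(G) ≥ 1. The upper and lower bounds meet at 1, so that is the treewidth.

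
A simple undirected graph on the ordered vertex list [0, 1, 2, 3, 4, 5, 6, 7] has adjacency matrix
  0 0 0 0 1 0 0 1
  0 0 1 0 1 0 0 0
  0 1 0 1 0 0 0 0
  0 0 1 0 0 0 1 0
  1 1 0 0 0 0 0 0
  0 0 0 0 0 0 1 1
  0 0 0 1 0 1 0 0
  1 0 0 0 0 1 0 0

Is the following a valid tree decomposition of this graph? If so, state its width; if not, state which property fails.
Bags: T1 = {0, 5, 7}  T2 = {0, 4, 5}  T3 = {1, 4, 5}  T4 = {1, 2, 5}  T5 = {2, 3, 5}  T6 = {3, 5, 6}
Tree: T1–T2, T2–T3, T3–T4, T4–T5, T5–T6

Vertex coverage: the bags together contain {0, 1, 2, 3, 4, 5, 6, 7}, the full vertex set. Edge coverage: each edge of G has both endpoints in at least one bag. Running intersection: for every vertex, the bags containing it form a connected subtree. All three properties hold, so this is a valid tree decomposition of width max|bag| − 1 = 2, and hence tw(G) ≤ 2.

Yes; width 2.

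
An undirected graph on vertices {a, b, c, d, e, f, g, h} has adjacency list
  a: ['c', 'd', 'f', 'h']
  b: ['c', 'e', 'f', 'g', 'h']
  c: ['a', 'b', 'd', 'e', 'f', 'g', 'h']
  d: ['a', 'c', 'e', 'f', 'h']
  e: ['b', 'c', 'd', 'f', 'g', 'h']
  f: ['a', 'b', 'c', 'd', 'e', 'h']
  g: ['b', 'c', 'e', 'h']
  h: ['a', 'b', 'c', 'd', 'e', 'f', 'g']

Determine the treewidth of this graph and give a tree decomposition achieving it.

Treewidth 4.
One such decomposition:
Bags: B1 = {b, c, e, f, h}  B2 = {b, c, e, g, h}  B3 = {c, d, e, f, h}  B4 = {a, c, d, f, h}
Tree: B1–B2, B1–B3, B3–B4

The largest bag has 5 vertices, giving width 4; this decomposition certifies tw(G) ≤ 4. Conversely, {b, c, e, g, h} is a clique of size 5, and the vertices of any clique must share a bag in every tree decomposition; so some bag has ≥ 5 vertices and tw(G) ≥ 4. Therefore the treewidth is 4.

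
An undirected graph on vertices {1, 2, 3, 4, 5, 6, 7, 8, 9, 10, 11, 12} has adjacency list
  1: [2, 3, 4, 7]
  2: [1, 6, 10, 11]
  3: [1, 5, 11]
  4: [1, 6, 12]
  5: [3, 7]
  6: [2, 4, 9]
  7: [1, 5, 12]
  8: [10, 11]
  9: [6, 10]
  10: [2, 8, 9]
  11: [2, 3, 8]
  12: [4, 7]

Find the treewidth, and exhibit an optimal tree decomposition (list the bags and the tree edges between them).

The largest bag has 4 vertices, giving width 3; this decomposition certifies tw(G) ≤ 3. For the lower bound: the 4 vertex sets {5,7,12}, {3}, {1}, {2,4,6,11} are disjoint, each induces a connected subgraph, and every pair is joined by at least one edge of G. Contracting each set to a single vertex therefore yields K_{4} as a minor, and since treewidth is minor-monotone, tw(G) ≥ tw(K_{4}) = 3. The upper and lower bounds meet at 3, so that is the treewidth.

Treewidth 3.
One such decomposition:
Bags: B1 = {3, 5, 7, 12}  B2 = {1, 3, 7, 12}  B3 = {1, 3, 4, 12}  B4 = {1, 3, 4, 11}  B5 = {1, 2, 4, 11}  B6 = {2, 4, 6, 11}  B7 = {2, 6, 8, 11}  B8 = {2, 6, 8, 10}  B9 = {6, 8, 9, 10}
Tree: B1–B2, B2–B3, B3–B4, B4–B5, B5–B6, B6–B7, B7–B8, B8–B9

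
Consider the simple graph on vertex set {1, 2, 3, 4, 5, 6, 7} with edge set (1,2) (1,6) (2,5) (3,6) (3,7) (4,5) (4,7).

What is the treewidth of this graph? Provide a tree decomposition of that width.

Treewidth 2.
One optimal decomposition is:
Bags: B1 = {3, 4, 7}  B2 = {3, 4, 5}  B3 = {2, 3, 5}  B4 = {1, 2, 3}  B5 = {1, 3, 6}
Tree: B1–B2, B2–B3, B3–B4, B4–B5

The largest bag has 3 vertices, giving width 2; this decomposition certifies tw(G) ≤ 2. The edges 3–7–4–5–2–1–6–3 form a cycle, so G is not a tree and its treewidth is at least 2. Hence tw(G) = 2 exactly.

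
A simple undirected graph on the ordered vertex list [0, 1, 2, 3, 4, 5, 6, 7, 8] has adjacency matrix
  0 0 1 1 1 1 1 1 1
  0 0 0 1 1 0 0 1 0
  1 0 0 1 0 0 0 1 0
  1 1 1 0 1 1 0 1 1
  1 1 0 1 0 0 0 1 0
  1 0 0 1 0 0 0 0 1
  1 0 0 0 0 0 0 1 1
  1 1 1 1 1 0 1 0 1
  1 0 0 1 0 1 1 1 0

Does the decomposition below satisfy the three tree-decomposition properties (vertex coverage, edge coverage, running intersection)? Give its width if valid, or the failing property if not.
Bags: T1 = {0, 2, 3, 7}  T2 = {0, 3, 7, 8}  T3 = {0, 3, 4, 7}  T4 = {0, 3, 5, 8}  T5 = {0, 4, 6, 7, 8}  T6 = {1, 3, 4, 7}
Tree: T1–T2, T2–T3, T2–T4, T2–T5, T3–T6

No — bags containing vertex 4 are not connected in the tree.

A tree decomposition must satisfy three properties: every vertex lies in some bag; for every edge, both endpoints lie together in some bag; and for every vertex, the bags containing it form a connected subtree. Here bags containing vertex 4 are not connected in the tree, so the decomposition is invalid.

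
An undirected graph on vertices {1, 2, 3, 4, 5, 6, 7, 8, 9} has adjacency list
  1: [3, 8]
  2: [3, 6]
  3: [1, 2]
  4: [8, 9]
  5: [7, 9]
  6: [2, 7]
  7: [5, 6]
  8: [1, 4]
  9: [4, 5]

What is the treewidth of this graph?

2

A width-2 tree decomposition is:
Bags: B1 = {4, 8, 9}  B2 = {1, 8, 9}  B3 = {1, 3, 9}  B4 = {2, 3, 9}  B5 = {2, 6, 9}  B6 = {6, 7, 9}  B7 = {5, 7, 9}
Tree: B1–B2, B2–B3, B3–B4, B4–B5, B5–B6, B6–B7
Every bag has size at most 3, so the width is 3 − 1 = 2 and tw(G) ≤ 2. The edges 9–4–8–1–3–2–6–7–5–9 form a cycle, so G is not a tree and its treewidth is at least 2. Hence tw(G) = 2 exactly.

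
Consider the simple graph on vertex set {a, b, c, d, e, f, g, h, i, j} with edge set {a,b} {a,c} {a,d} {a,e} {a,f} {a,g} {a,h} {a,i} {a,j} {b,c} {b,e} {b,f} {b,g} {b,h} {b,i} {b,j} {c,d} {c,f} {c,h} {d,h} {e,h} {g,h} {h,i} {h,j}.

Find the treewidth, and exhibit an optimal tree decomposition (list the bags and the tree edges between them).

Treewidth 3.
Bags: B1 = {a, b, h, i}  B2 = {a, b, g, h}  B3 = {a, b, e, h}  B4 = {a, b, h, j}  B5 = {a, b, c, h}  B6 = {a, b, c, f}  B7 = {a, c, d, h}
Tree: B1–B2, B2–B3, B2–B4, B2–B5, B5–B6, B5–B7

Every bag has size at most 4, so the width is 4 − 1 = 3 and tw(G) ≤ 3. For the lower bound, the 4 vertices {a, c, d, h} are pairwise adjacent, and any tree decomposition puts a clique entirely inside one bag — forcing width ≥ 3. Therefore the treewidth is 3.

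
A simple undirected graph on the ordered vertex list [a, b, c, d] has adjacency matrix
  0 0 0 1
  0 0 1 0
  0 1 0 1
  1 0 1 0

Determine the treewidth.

A width-1 tree decomposition is:
Bags: B1 = {c, d}  B2 = {b, c}  B3 = {a, d}
Tree: B1–B2, B1–B3
Every bag has size at most 2, so the width is 2 − 1 = 1 and tw(G) ≤ 1. G has an edge, so its treewidth is at least 1. Hence tw(G) = 1 exactly.

1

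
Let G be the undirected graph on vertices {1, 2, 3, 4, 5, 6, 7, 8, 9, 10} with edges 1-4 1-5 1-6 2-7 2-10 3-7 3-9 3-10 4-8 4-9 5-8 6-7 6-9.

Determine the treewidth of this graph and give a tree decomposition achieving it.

Every bag has size at most 3, so the width is 3 − 1 = 2 and tw(G) ≤ 2. The edges 10–2–7–3–10 form a cycle, so G is not a tree and its treewidth is at least 2. Therefore the treewidth is 2.

Treewidth 2.
One such decomposition:
Bags: B1 = {2, 3, 10}  B2 = {2, 3, 7}  B3 = {3, 7, 9}  B4 = {6, 7, 9}  B5 = {4, 6, 9}  B6 = {1, 4, 6}  B7 = {1, 4, 8}  B8 = {1, 5, 8}
Tree: B1–B2, B2–B3, B3–B4, B4–B5, B5–B6, B6–B7, B7–B8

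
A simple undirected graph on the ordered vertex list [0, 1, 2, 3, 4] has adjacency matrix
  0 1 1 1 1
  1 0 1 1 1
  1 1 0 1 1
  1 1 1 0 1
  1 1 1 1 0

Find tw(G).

4

A width-4 tree decomposition is:
Bags: B1 = {0, 1, 2, 3, 4}
Tree: (single bag)
A single bag containing all 5 vertices is trivially a valid decomposition of width 4. For the lower bound, the 5 vertices {0, 1, 2, 3, 4} are pairwise adjacent, and any tree decomposition puts a clique entirely inside one bag — forcing width ≥ 4. The upper and lower bounds meet at 4, so that is the treewidth.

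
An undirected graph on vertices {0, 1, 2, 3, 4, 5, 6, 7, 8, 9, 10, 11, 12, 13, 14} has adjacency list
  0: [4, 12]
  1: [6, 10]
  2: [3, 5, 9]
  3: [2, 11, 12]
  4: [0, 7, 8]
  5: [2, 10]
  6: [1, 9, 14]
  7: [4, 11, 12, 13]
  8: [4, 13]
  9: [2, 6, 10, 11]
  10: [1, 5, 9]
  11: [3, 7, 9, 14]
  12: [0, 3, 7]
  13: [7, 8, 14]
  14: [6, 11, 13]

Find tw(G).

A width-3 tree decomposition is:
Bags: B1 = {0, 4, 8, 13}  B2 = {0, 4, 7, 13}  B3 = {0, 7, 12, 13}  B4 = {7, 12, 13, 14}  B5 = {7, 11, 12, 14}  B6 = {3, 11, 12, 14}  B7 = {3, 6, 11, 14}  B8 = {3, 6, 9, 11}  B9 = {2, 3, 6, 9}  B10 = {1, 2, 6, 9}  B11 = {1, 2, 9, 10}  B12 = {1, 2, 5, 10}
Tree: B1–B2, B2–B3, B3–B4, B4–B5, B5–B6, B6–B7, B7–B8, B8–B9, B9–B10, B10–B11, B11–B12
The largest bag has 4 vertices, giving width 3; this decomposition certifies tw(G) ≤ 3. For the lower bound: the 4 vertex sets {0,4,8}, {13}, {7}, {3,11,12,14} are disjoint, each induces a connected subgraph, and every pair is joined by at least one edge of G. Contracting each set to a single vertex therefore yields K_{4} as a minor, and since treewidth is minor-monotone, tw(G) ≥ tw(K_{4}) = 3. Combining the bounds, tw(G) = 3.

3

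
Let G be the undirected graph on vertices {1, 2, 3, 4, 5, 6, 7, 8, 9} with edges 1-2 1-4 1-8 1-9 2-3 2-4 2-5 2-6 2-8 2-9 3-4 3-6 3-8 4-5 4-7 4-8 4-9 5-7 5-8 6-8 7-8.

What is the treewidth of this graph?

3

A width-3 tree decomposition is:
Bags: B1 = {2, 3, 4, 8}  B2 = {2, 4, 5, 8}  B3 = {2, 3, 6, 8}  B4 = {1, 2, 4, 8}  B5 = {1, 2, 4, 9}  B6 = {4, 5, 7, 8}
Tree: B1–B2, B1–B3, B1–B4, B4–B5, B2–B6
Each bag holds 4 vertices, so the decomposition has width 3, which upper-bounds the treewidth. On the other hand G contains the 4-clique {1, 2, 4, 8}. A clique must lie in a single bag of any decomposition, so no decomposition can have width below 3. Therefore the treewidth is 3.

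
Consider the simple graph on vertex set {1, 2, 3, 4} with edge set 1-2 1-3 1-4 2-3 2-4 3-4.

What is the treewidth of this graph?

A width-3 tree decomposition is:
Bags: B1 = {1, 2, 3, 4}
Tree: (single bag)
With just one bag of size 4, the width is 4 − 1 = 3, so tw(G) ≤ 3. For the lower bound, the 4 vertices {1, 2, 3, 4} are pairwise adjacent, and any tree decomposition puts a clique entirely inside one bag — forcing width ≥ 3. Therefore the treewidth is 3.

3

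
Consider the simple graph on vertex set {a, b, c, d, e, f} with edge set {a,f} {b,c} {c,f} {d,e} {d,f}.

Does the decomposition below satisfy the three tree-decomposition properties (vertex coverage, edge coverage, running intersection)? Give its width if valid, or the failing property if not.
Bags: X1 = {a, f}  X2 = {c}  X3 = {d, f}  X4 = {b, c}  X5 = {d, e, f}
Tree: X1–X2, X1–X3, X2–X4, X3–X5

A tree decomposition must satisfy three properties: every vertex lies in some bag; for every edge, both endpoints lie together in some bag; and for every vertex, the bags containing it form a connected subtree. Here edge (f,c) lies in no bag, so the decomposition is invalid.

No — edge (f,c) lies in no bag.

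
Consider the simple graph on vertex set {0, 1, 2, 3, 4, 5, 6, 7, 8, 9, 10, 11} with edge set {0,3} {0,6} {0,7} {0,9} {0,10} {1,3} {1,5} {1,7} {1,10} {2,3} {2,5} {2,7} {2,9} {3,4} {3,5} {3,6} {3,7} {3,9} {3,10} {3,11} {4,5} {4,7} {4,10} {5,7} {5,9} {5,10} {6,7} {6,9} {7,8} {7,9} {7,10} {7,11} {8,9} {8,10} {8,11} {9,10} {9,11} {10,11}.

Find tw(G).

4

A width-4 tree decomposition is:
Bags: B1 = {3, 7, 9, 10, 11}  B2 = {0, 3, 7, 9, 10}  B3 = {7, 8, 9, 10, 11}  B4 = {3, 5, 7, 9, 10}  B5 = {3, 4, 5, 7, 10}  B6 = {2, 3, 5, 7, 9}  B7 = {0, 3, 6, 7, 9}  B8 = {1, 3, 5, 7, 10}
Tree: B1–B2, B1–B3, B2–B4, B4–B5, B4–B6, B2–B7, B5–B8
The largest bag has 5 vertices, giving width 4; this decomposition certifies tw(G) ≤ 4. For the lower bound, the 5 vertices {7, 8, 9, 10, 11} are pairwise adjacent, and any tree decomposition puts a clique entirely inside one bag — forcing width ≥ 4. The upper and lower bounds meet at 4, so that is the treewidth.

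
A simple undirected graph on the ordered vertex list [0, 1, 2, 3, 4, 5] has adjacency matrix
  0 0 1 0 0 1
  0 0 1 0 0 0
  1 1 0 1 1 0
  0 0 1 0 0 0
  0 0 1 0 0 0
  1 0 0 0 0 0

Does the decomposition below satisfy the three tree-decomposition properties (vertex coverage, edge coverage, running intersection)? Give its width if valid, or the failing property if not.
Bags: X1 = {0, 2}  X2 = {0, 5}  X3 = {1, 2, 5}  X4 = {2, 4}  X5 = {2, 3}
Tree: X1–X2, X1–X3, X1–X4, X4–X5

A tree decomposition must satisfy three properties: every vertex lies in some bag; for every edge, both endpoints lie together in some bag; and for every vertex, the bags containing it form a connected subtree. Here bags containing vertex 5 are not connected in the tree, so the decomposition is invalid.

No — bags containing vertex 5 are not connected in the tree.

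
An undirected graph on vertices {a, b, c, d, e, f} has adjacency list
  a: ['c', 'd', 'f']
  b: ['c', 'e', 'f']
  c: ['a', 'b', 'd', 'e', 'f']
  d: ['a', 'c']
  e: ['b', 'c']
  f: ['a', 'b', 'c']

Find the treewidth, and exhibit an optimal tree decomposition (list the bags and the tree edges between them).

Treewidth 2.
Bags: B1 = {b, c, e}  B2 = {b, c, f}  B3 = {a, c, f}  B4 = {a, c, d}
Tree: B1–B2, B2–B3, B3–B4

Every bag has size at most 3, so the width is 3 − 1 = 2 and tw(G) ≤ 2. Conversely, {a, c, d} is a clique of size 3, and the vertices of any clique must share a bag in every tree decomposition; so some bag has ≥ 3 vertices and tw(G) ≥ 2. Combining the bounds, tw(G) = 2.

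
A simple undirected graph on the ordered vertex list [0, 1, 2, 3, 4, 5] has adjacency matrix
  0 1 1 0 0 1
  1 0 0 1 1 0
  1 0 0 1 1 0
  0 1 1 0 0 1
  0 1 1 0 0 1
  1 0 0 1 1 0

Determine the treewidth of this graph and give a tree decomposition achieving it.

Each bag holds 4 vertices, so the decomposition has width 3, which upper-bounds the treewidth. For the lower bound: the 4 vertex sets {2,4}, {0,5}, {1}, {3} are disjoint, each induces a connected subgraph, and every pair is joined by at least one edge of G. Contracting each set to a single vertex therefore yields K_{4} as a minor, and since treewidth is minor-monotone, tw(G) ≥ tw(K_{4}) = 3. Combining the bounds, tw(G) = 3.

Treewidth 3.
Bags: B1 = {1, 2, 4, 5}  B2 = {0, 1, 2, 5}  B3 = {1, 2, 3, 5}
Tree: B1–B2, B2–B3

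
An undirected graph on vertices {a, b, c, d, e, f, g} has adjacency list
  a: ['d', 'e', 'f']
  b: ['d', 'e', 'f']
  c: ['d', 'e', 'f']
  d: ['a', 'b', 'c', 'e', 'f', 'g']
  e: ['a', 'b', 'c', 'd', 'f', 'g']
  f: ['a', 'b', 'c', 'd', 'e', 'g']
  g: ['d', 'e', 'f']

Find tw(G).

3

A width-3 tree decomposition is:
Bags: B1 = {a, d, e, f}  B2 = {d, e, f, g}  B3 = {c, d, e, f}  B4 = {b, d, e, f}
Tree: B1–B2, B2–B3, B1–B4
Each bag holds 4 vertices, so the decomposition has width 3, which upper-bounds the treewidth. For the lower bound, the 4 vertices {d, e, f, g} are pairwise adjacent, and any tree decomposition puts a clique entirely inside one bag — forcing width ≥ 3. Combining the bounds, tw(G) = 3.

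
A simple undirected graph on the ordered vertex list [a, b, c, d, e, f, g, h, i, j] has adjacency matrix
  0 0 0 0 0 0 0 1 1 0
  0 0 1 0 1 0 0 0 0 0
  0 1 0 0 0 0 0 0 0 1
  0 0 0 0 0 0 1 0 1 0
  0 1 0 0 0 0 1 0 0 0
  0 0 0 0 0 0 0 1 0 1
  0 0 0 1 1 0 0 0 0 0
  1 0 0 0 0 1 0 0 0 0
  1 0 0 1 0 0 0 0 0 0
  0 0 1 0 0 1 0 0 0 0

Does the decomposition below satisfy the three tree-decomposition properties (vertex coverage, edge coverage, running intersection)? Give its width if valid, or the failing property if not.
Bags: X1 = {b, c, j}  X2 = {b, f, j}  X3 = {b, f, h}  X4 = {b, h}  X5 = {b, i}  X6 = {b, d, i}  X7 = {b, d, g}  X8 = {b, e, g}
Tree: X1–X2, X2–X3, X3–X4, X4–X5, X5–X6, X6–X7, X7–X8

No — vertex a appears in no bag.

A tree decomposition must satisfy three properties: every vertex lies in some bag; for every edge, both endpoints lie together in some bag; and for every vertex, the bags containing it form a connected subtree. Here vertex a appears in no bag, so the decomposition is invalid.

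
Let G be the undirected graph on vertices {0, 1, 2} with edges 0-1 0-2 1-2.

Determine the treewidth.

A width-2 tree decomposition is:
Bags: B1 = {0, 1, 2}
Tree: (single bag)
With just one bag of size 3, the width is 3 − 1 = 2, so tw(G) ≤ 2. On the other hand G contains the 3-clique {0, 1, 2}. A clique must lie in a single bag of any decomposition, so no decomposition can have width below 2. Hence tw(G) = 2 exactly.

2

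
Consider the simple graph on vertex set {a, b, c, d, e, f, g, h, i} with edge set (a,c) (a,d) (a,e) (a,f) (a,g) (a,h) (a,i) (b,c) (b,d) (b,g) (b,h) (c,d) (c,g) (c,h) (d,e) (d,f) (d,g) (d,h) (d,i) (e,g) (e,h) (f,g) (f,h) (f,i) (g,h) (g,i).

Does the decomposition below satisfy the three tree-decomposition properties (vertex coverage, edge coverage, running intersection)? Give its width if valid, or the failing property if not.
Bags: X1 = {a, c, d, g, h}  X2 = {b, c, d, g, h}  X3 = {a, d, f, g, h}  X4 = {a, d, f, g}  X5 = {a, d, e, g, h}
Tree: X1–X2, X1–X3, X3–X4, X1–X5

A tree decomposition must satisfy three properties: every vertex lies in some bag; for every edge, both endpoints lie together in some bag; and for every vertex, the bags containing it form a connected subtree. Here vertex i appears in no bag, so the decomposition is invalid.

No — vertex i appears in no bag.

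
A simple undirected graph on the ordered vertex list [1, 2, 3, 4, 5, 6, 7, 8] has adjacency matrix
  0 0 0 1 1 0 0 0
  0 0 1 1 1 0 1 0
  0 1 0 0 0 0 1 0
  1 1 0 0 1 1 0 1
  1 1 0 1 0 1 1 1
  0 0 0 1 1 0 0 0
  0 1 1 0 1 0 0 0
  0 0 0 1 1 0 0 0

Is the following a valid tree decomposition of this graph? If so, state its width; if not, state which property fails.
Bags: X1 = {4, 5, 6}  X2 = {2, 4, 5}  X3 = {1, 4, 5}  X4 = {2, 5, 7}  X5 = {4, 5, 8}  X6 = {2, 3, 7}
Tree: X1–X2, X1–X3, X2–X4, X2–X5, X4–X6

Yes; width 2.

Every vertex of G appears in some bag (union = {1, 2, 3, 4, 5, 6, 7, 8}); every edge is covered by a bag; and for each vertex v the set of bags containing v is connected in the bag tree. The decomposition is therefore valid. The largest bag has 3 vertices, so the width is 2.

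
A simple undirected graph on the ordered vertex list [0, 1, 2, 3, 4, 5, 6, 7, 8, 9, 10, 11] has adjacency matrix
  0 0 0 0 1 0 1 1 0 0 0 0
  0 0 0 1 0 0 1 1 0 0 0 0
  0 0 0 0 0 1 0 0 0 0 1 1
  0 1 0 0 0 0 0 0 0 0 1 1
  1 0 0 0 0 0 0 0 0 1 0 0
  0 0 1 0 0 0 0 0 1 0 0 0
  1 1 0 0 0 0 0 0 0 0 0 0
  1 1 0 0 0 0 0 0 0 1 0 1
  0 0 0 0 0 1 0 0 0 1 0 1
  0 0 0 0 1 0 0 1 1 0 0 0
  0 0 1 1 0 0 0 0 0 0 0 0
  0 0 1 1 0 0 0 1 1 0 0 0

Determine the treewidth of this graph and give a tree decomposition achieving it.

Treewidth 3.
One such decomposition:
Bags: B1 = {0, 1, 4, 6}  B2 = {0, 1, 4, 7}  B3 = {1, 4, 7, 9}  B4 = {1, 3, 7, 9}  B5 = {3, 7, 9, 11}  B6 = {3, 8, 9, 11}  B7 = {3, 8, 10, 11}  B8 = {2, 8, 10, 11}  B9 = {2, 5, 8, 10}
Tree: B1–B2, B2–B3, B3–B4, B4–B5, B5–B6, B6–B7, B7–B8, B8–B9

The largest bag has 4 vertices, giving width 3; this decomposition certifies tw(G) ≤ 3. For the lower bound: the 4 vertex sets {0,4,6}, {1}, {7}, {3,8,9,11} are disjoint, each induces a connected subgraph, and every pair is joined by at least one edge of G. Contracting each set to a single vertex therefore yields K_{4} as a minor, and since treewidth is minor-monotone, tw(G) ≥ tw(K_{4}) = 3. Hence tw(G) = 3 exactly.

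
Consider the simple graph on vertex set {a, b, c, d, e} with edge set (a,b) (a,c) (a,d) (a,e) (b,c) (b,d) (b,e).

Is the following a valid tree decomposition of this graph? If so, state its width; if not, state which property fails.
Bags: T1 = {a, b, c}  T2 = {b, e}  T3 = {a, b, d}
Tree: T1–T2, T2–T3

No — edge (a,e) lies in no bag.

A tree decomposition must satisfy three properties: every vertex lies in some bag; for every edge, both endpoints lie together in some bag; and for every vertex, the bags containing it form a connected subtree. Here edge (a,e) lies in no bag, so the decomposition is invalid.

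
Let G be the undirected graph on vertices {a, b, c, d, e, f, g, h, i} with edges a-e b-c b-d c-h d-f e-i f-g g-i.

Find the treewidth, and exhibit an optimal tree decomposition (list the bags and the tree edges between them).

Treewidth 1.
Bags: B1 = {c, h}  B2 = {b, c}  B3 = {b, d}  B4 = {d, f}  B5 = {f, g}  B6 = {g, i}  B7 = {e, i}  B8 = {a, e}
Tree: B1–B2, B2–B3, B3–B4, B4–B5, B5–B6, B6–B7, B7–B8

The largest bag has 2 vertices, giving width 1; this decomposition certifies tw(G) ≤ 1. Any graph with an edge has treewidth ≥ 1, and G has the edge h–c. The upper and lower bounds meet at 1, so that is the treewidth.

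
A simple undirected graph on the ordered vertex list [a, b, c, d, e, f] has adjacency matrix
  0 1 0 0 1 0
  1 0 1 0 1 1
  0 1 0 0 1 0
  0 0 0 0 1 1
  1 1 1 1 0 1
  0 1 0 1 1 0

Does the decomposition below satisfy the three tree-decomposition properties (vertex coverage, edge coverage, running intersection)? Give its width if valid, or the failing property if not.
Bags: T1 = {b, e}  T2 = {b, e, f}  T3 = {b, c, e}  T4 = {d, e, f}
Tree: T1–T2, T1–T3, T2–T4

A tree decomposition must satisfy three properties: every vertex lies in some bag; for every edge, both endpoints lie together in some bag; and for every vertex, the bags containing it form a connected subtree. Here vertex a appears in no bag, so the decomposition is invalid.

No — vertex a appears in no bag.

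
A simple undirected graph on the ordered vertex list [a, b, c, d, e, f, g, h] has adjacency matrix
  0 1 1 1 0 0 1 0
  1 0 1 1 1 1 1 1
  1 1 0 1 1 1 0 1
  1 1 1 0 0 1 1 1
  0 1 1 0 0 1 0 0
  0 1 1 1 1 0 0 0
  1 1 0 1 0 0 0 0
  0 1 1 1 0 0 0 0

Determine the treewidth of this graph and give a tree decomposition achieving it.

Treewidth 3.
One such decomposition:
Bags: B1 = {b, c, d, h}  B2 = {b, c, d, f}  B3 = {a, b, c, d}  B4 = {a, b, d, g}  B5 = {b, c, e, f}
Tree: B1–B2, B2–B3, B3–B4, B2–B5

Each bag holds 4 vertices, so the decomposition has width 3, which upper-bounds the treewidth. For the lower bound, the 4 vertices {a, b, d, g} are pairwise adjacent, and any tree decomposition puts a clique entirely inside one bag — forcing width ≥ 3. Combining the bounds, tw(G) = 3.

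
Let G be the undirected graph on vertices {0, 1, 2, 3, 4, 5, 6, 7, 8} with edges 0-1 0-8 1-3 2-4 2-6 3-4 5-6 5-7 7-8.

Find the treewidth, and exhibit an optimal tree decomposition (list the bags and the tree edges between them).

Each bag holds 3 vertices, so the decomposition has width 2, which upper-bounds the treewidth. Since 8–0–1–3–4–2–6–5–7–8 is a cycle in G, G is not acyclic. Forests are exactly the graphs of treewidth ≤ 1, so tw(G) ≥ 2. Hence tw(G) = 2 exactly.

Treewidth 2.
Bags: B1 = {0, 1, 8}  B2 = {1, 3, 8}  B3 = {3, 4, 8}  B4 = {2, 4, 8}  B5 = {2, 6, 8}  B6 = {5, 6, 8}  B7 = {5, 7, 8}
Tree: B1–B2, B2–B3, B3–B4, B4–B5, B5–B6, B6–B7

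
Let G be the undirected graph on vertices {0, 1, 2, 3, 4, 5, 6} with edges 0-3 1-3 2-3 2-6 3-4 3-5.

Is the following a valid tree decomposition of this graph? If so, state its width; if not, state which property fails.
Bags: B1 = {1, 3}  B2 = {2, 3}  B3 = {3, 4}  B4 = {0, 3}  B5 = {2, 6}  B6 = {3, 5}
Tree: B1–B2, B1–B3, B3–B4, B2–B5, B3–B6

Vertex coverage: the bags together contain {0, 1, 2, 3, 4, 5, 6}, the full vertex set. Edge coverage: each edge of G has both endpoints in at least one bag. Running intersection: for every vertex, the bags containing it form a connected subtree. All three properties hold, so this is a valid tree decomposition of width max|bag| − 1 = 1, and hence tw(G) ≤ 1.

Yes; width 1.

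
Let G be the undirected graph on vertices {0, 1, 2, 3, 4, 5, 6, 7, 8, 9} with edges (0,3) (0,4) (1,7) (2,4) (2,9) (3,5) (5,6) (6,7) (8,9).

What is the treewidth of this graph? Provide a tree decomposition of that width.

Every bag has size at most 2, so the width is 2 − 1 = 1 and tw(G) ≤ 1. G has an edge, so its treewidth is at least 1. Combining the bounds, tw(G) = 1.

Treewidth 1.
One such decomposition:
Bags: B1 = {8, 9}  B2 = {2, 9}  B3 = {2, 4}  B4 = {0, 4}  B5 = {0, 3}  B6 = {3, 5}  B7 = {5, 6}  B8 = {6, 7}  B9 = {1, 7}
Tree: B1–B2, B2–B3, B3–B4, B4–B5, B5–B6, B6–B7, B7–B8, B8–B9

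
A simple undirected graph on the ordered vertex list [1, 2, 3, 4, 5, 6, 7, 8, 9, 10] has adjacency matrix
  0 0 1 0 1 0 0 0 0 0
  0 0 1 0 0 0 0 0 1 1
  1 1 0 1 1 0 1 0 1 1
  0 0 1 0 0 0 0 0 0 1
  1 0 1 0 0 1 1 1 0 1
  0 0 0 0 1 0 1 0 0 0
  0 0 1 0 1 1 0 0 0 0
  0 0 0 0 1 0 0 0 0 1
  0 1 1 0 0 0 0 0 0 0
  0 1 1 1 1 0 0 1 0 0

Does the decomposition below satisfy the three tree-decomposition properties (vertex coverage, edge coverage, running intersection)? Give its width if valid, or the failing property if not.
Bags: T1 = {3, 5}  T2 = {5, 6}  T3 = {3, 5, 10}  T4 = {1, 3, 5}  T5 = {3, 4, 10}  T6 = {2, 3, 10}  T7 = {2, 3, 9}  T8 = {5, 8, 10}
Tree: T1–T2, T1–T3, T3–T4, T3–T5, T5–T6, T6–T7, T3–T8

A tree decomposition must satisfy three properties: every vertex lies in some bag; for every edge, both endpoints lie together in some bag; and for every vertex, the bags containing it form a connected subtree. Here vertex 7 appears in no bag, so the decomposition is invalid.

No — vertex 7 appears in no bag.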